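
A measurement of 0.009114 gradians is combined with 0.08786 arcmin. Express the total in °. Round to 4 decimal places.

0.0097 degrees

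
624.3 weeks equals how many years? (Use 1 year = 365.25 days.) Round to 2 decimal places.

11.96 yr

1 wk = 0.0191650 yr.
Then 624.3 × 0.0191650 ≈ 11.96 yr.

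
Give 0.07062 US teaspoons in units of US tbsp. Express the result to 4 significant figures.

1 US tsp = 0.333333 US tablespoons.
Thus 0.07062 × 0.333333 ≈ 0.02354 US tbsp.

0.02354 US tbsp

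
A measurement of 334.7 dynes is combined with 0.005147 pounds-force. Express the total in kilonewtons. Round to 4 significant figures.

334.7 dyn = 3.34700 × 10^-6 kN and 0.005147 lbf = 2.28950 × 10^-5 kN.
3.34700 × 10^-6 + 2.28950 × 10^-5 ≈ 2.624 × 10^-5 kN.

2.624 × 10^-5 kN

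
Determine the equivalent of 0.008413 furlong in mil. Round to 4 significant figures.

66630 mil

1 furlong = 7.92000e+6 mil.
Thus 0.008413 × 7.92000e+6 ≈ 66630 mil.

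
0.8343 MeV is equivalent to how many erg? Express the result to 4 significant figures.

1 megaelectronvolt = 1.60218 × 10^-6 ergs.
Thus 0.8343 × 1.60218 × 10^-6 ≈ 1.337 × 10^-6 erg.

1.337 × 10^-6 erg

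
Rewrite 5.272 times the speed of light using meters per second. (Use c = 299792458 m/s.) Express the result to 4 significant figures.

1 speed of light = 2.99792 × 10^8 meters per second.
So 5.272 × 2.99792 × 10^8 ≈ 1.581 × 10^9 m/s.

1.581 × 10^9 m/s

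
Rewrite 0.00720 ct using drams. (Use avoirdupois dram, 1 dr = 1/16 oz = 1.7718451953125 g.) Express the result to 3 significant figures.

1 ct = 0.112877 dr.
So 0.00720 × 0.112877 ≈ 0.000813 dr.

0.000813 drams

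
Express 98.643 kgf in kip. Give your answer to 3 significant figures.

0.217 kips

1 kilogram-force = 0.00220462 kip.
So 98.643 × 0.00220462 ≈ 0.217 kip.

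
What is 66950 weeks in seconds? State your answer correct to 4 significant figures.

4.049e+10 s

1 week = 604800 s.
Thus 66950 × 604800 ≈ 4.049e+10 s.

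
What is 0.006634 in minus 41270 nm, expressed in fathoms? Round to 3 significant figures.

6.96 × 10^-5 fathom

0.006634 in = 9.21389 × 10^-5 fathom and 41270 nm = 2.25667 × 10^-5 fathom.
9.21389 × 10^-5 − 2.25667 × 10^-5 ≈ 6.96 × 10^-5 fathom.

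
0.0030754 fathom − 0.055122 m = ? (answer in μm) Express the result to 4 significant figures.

0.0030754 fathom = 5624.29 μm and 0.055122 m = 55122.0 μm.
5624.29 − 55122.0 ≈ -49500 μm.

-49500 micrometers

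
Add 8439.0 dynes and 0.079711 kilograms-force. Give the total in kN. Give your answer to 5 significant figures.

8439.0 dyn = 8.43900 × 10^-5 kN and 0.079711 kgf = 0.000781698 kN.
8.43900 × 10^-5 + 0.000781698 ≈ 0.00086609 kN.

0.00086609 kilonewtons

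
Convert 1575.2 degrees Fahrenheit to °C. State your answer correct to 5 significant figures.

°C = (°F − 32) × 5/9.
Applying the formula gives 857.33 °C.

857.33 °C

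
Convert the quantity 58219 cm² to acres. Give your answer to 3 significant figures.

0.00144 acres

1 square centimeter = 2.47105 × 10^-8 acre.
58219 × 2.47105 × 10^-8 ≈ 0.00144 acre.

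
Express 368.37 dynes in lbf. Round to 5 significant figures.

1 dyne = 2.24809e-6 lbf.
So 368.37 × 2.24809e-6 ≈ 0.00082813 lbf.

0.00082813 lbf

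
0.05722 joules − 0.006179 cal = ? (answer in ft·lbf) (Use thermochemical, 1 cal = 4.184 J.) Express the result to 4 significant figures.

0.05722 J = 0.0422033 ft·lbf and 0.006179 cal = 0.0190681 ft·lbf.
0.0422033 − 0.0190681 ≈ 0.02314 ft·lbf.

0.02314 ft·lbf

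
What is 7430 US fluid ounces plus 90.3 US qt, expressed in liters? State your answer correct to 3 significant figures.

305 L

7430 US fl oz = 219.731 L and 90.3 US qt = 85.4557 L.
219.731 + 85.4557 ≈ 305 L.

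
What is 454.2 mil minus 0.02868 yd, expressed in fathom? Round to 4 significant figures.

-0.008032 fathom

454.2 mil = 0.00630833 fathom and 0.02868 yd = 0.0143400 fathom.
0.00630833 − 0.0143400 ≈ -0.008032 fathom.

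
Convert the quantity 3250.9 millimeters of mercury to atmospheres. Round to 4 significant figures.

4.278 atm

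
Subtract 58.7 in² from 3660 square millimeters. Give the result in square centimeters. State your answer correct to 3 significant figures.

3660 mm² = 36.6000 cm² and 58.7 in² = 378.709 cm².
36.6000 − 378.709 ≈ -342 cm².

-342 square centimeters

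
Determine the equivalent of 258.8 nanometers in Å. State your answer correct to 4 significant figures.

2588 angstroms

1 nm = 10.0000 angstroms.
258.8 × 10.0000 ≈ 2588 Å.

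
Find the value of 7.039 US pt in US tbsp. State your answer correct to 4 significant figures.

1 US pt = 32.0000 US tablespoons.
Thus 7.039 × 32.0000 ≈ 225.2 US tbsp.

225.2 US tablespoons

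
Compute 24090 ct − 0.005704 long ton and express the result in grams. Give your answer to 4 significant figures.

24090 ct = 4818.00 g and 0.005704 long ton = 5795.53 g.
4818.00 − 5795.53 ≈ -977.5 g.

-977.5 grams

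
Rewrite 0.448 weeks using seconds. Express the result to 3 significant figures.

271000 seconds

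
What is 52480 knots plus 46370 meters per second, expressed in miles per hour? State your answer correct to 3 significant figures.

164000 mph

52480 kn = 60392.9 mph and 46370 m/s = 103727 mph.
60392.9 + 103727 ≈ 164000 mph.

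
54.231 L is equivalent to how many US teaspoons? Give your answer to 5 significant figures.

11003 US teaspoons

1 L = 202.884 US tsp.
So 54.231 × 202.884 ≈ 11003 US tsp.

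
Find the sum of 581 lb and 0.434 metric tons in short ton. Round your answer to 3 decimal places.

0.769 short tons

581 lb = 0.290500 short ton and 0.434 t = 0.478403 short ton.
0.290500 + 0.478403 ≈ 0.769 short ton.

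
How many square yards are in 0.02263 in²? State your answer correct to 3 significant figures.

1.75 × 10^-5 yd²

1 square inch = 0.000771605 yd².
So 0.02263 × 0.000771605 ≈ 1.75 × 10^-5 yd².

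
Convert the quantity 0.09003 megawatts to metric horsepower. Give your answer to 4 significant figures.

122.4 PS

1 MW = 1359.62 metric horsepower.
Then 0.09003 × 1359.62 ≈ 122.4 PS.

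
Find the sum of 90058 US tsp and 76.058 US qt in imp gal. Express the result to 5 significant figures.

113.47 imp gal

90058 US tsp = 97.6419 imp gal and 76.058 US qt = 15.8329 imp gal.
97.6419 + 15.8329 ≈ 113.47 imp gal.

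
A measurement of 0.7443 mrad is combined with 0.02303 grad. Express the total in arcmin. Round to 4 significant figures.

3.802 arcminutes

0.7443 mrad = 2.55871 arcmin and 0.02303 grad = 1.24362 arcmin.
2.55871 + 1.24362 ≈ 3.802 arcmin.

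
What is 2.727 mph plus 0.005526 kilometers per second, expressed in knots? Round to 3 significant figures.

2.727 mph = 2.36970 kn and 0.005526 km/s = 10.7417 kn.
2.36970 + 10.7417 ≈ 13.1 kn.

13.1 knots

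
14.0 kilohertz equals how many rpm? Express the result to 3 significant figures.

1 kHz = 60000.0 rpm.
Then 14.0 × 60000.0 ≈ 840000 rpm.

840000 rpm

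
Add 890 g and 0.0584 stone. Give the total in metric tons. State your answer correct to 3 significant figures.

0.00126 metric tons

890 g = 0.000890000 t and 0.0584 st = 0.000370857 t.
0.000890000 + 0.000370857 ≈ 0.00126 t.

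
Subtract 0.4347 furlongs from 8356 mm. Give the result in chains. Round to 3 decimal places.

8356 mm = 0.415374 chain and 0.4347 furlong = 4.34700 chain.
0.415374 − 4.34700 ≈ -3.932 chain.

-3.932 chain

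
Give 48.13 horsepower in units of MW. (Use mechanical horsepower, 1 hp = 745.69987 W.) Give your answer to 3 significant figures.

1 hp = 0.000745700 MW.
48.13 × 0.000745700 ≈ 0.0359 MW.

0.0359 megawatts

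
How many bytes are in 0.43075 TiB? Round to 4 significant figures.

1 TiB = 1.09951e+12 B.
0.43075 × 1.09951e+12 ≈ 4.736e+11 B.

4.736e+11 bytes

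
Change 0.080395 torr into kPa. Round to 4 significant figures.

0.01072 kilopascals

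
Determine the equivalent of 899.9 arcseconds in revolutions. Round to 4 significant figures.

0.0006944 rev

1 arcsecond = 7.71605e-7 revolutions.
899.9 × 7.71605e-7 ≈ 0.0006944 rev.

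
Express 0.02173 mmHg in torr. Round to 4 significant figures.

0.02173 torr

1 mmHg = 1.00000 torr.
So 0.02173 × 1.00000 ≈ 0.02173 torr.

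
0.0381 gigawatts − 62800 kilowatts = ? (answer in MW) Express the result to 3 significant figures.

-24.7 MW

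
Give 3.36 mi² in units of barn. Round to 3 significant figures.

1 square mile = 2.58999e+34 barn.
Then 3.36 × 2.58999e+34 ≈ 8.70e+34 barn.

8.70e+34 barns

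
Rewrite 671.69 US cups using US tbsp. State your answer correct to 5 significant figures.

10747 US tbsp

1 US cup = 16.0000 US tablespoons.
So 671.69 × 16.0000 ≈ 10747 US tbsp.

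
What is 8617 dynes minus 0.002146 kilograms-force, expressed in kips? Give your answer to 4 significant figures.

8617 dyn = 1.93718e-5 kip and 0.002146 kgf = 4.73112e-6 kip.
1.93718e-5 − 4.73112e-6 ≈ 1.464e-5 kip.

1.464e-5 kip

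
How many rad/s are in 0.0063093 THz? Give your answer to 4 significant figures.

3.964e+10 radians per second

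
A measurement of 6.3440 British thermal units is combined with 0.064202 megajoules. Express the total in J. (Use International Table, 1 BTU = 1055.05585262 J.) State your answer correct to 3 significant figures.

6.3440 BTU = 6693.27 J and 0.064202 MJ = 64202.0 J.
6693.27 + 64202.0 ≈ 70900 J.

70900 joules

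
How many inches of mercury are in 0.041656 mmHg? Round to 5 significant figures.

0.0016400 inHg

1 millimeter of mercury = 0.0393701 inHg.
0.041656 × 0.0393701 ≈ 0.0016400 inHg.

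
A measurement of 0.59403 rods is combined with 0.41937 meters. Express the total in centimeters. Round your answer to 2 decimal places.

340.69 centimeters

0.59403 rod = 298.750 cm and 0.41937 m = 41.9370 cm.
298.750 + 41.9370 ≈ 340.69 cm.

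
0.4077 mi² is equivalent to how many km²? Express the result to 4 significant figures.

1 mi² = 2.58999 km².
Thus 0.4077 × 2.58999 ≈ 1.056 km².

1.056 km²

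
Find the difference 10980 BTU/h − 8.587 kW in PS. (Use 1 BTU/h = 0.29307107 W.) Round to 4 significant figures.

-7.300 PS

10980 BTU/h = 4.37515 PS and 8.587 kW = 11.6751 PS.
4.37515 − 11.6751 ≈ -7.300 PS.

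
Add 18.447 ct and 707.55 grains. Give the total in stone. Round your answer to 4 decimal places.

18.447 ct = 0.000580981 st and 707.55 gr = 0.00721990 st.
0.000580981 + 0.00721990 ≈ 0.0078 st.

0.0078 stone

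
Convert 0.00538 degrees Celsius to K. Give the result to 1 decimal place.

273.2 kelvins

K = °C + 273.15.
Applying the formula gives 273.2 K.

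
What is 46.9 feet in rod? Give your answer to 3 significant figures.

2.84 rod

1 foot = 0.0606061 rods.
Then 46.9 × 0.0606061 ≈ 2.84 rod.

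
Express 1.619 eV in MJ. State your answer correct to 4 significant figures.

1 electronvolt = 1.60218 × 10^-25 megajoules.
So 1.619 × 1.60218 × 10^-25 ≈ 2.594 × 10^-25 MJ.

2.594 × 10^-25 megajoules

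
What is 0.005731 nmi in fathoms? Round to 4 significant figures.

1 nautical mile = 1012.69 fathom.
So 0.005731 × 1012.69 ≈ 5.804 fathom.

5.804 fathom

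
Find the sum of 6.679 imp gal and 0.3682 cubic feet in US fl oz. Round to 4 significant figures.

1379 US fluid ounces

6.679 imp gal = 1026.71 US fl oz and 0.3682 ft³ = 352.554 US fl oz.
1026.71 + 352.554 ≈ 1379 US fl oz.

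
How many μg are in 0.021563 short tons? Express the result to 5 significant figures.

1.9562 × 10^10 μg

1 short ton = 9.07185 × 10^11 μg.
Thus 0.021563 × 9.07185 × 10^11 ≈ 1.9562 × 10^10 μg.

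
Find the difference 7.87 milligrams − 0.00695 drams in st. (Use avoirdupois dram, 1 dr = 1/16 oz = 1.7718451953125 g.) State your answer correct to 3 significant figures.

7.87 mg = 1.23931e-6 st and 0.00695 dr = 1.93917e-6 st.
1.23931e-6 − 1.93917e-6 ≈ -7.00e-7 st.

-7.00e-7 st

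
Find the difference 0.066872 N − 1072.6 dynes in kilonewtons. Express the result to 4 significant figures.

5.615e-5 kN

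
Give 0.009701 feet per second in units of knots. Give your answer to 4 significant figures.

1 foot per second = 0.592484 kn.
Then 0.009701 × 0.592484 ≈ 0.005748 kn.

0.005748 kn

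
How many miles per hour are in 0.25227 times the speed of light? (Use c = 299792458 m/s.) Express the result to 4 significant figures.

1 speed of light = 6.70617 × 10^8 miles per hour.
0.25227 × 6.70617 × 10^8 ≈ 1.692 × 10^8 mph.

1.692 × 10^8 mph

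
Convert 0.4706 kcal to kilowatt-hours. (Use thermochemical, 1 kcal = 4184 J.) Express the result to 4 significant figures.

0.0005469 kilowatt-hours

1 kilocalorie = 0.00116222 kilowatt-hours.
Then 0.4706 × 0.00116222 ≈ 0.0005469 kWh.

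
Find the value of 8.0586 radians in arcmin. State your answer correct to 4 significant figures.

1 rad = 3437.75 arcmin.
Thus 8.0586 × 3437.75 ≈ 27700 arcmin.

27700 arcminutes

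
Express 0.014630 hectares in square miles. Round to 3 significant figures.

1 ha = 0.00386102 mi².
0.014630 × 0.00386102 ≈ 5.65e-5 mi².

5.65e-5 mi²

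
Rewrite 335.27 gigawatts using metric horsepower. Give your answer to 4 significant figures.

4.558 × 10^8 PS

1 GW = 1.35962 × 10^6 PS.
Then 335.27 × 1.35962 × 10^6 ≈ 4.558 × 10^8 PS.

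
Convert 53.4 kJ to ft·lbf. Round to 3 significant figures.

39400 ft·lbf

1 kilojoule = 737.562 ft·lbf.
Thus 53.4 × 737.562 ≈ 39400 ft·lbf.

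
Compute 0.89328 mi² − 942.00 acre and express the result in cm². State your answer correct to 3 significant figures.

-1.50e+10 cm²

0.89328 mi² = 2.31358e+10 cm² and 942.00 acre = 3.81214e+10 cm².
2.31358e+10 − 3.81214e+10 ≈ -1.50e+10 cm².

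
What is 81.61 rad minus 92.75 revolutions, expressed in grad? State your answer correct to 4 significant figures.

-31900 grad

81.61 rad = 5195.45 grad and 92.75 rev = 37100.0 grad.
5195.45 − 37100.0 ≈ -31900 grad.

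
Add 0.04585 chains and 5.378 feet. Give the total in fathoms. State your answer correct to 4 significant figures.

1.401 fathoms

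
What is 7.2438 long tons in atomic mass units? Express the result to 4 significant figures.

4.432e+30 u

1 long ton = 6.11878e+29 u.
Thus 7.2438 × 6.11878e+29 ≈ 4.432e+30 u.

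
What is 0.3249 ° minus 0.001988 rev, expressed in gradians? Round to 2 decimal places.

0.3249 ° = 0.361000 grad and 0.001988 rev = 0.795200 grad.
0.361000 − 0.795200 ≈ -0.43 grad.

-0.43 grad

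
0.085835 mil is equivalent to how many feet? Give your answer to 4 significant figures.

7.153e-6 ft

1 mil = 8.33333e-5 ft.
Then 0.085835 × 8.33333e-5 ≈ 7.153e-6 ft.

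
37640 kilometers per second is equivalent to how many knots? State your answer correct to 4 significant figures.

7.317e+7 kn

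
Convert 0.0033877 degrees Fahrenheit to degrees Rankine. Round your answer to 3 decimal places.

°R = °F + 459.67.
Applying the formula gives 459.673 °R.

459.673 °R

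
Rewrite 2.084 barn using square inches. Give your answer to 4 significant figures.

3.230e-25 in²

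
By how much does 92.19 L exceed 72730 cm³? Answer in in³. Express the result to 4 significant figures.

1188 cubic inches

92.19 L = 5625.78 in³ and 72730 cm³ = 4438.26 in³.
5625.78 − 4438.26 ≈ 1188 in³.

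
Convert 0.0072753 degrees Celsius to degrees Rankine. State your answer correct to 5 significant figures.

°R = (°C + 273.15) × 9/5.
Applying the formula gives 491.68 °R.

491.68 °R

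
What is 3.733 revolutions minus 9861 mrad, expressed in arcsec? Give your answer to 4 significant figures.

2.804e+6 arcsec

3.733 rev = 4.83797e+6 arcsec and 9861 mrad = 2.03398e+6 arcsec.
4.83797e+6 − 2.03398e+6 ≈ 2.804e+6 arcsec.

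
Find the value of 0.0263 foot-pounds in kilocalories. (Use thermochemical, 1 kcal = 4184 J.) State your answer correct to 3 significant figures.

8.52 × 10^-6 kcal

1 ft·lbf = 0.000324048 kcal.
0.0263 × 0.000324048 ≈ 8.52 × 10^-6 kcal.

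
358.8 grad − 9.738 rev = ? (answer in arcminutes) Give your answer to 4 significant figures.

-191000 arcmin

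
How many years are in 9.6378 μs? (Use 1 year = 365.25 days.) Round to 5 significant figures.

1 μs = 3.16881e-14 yr.
Thus 9.6378 × 3.16881e-14 ≈ 3.0540e-13 yr.

3.0540e-13 yr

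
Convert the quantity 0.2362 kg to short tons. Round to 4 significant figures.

0.0002604 short ton

1 kg = 0.00110231 short ton.
0.2362 × 0.00110231 ≈ 0.0002604 short ton.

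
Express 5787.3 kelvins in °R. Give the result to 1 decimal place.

10417.1 °R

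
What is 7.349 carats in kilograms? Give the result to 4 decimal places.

0.0015 kg

1 ct = 0.000200000 kg.
Then 7.349 × 0.000200000 ≈ 0.0015 kg.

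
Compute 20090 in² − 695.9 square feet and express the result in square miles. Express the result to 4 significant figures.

-1.996e-5 square miles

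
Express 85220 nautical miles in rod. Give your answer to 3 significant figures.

3.14e+7 rod

1 nautical mile = 368.249 rod.
Then 85220 × 368.249 ≈ 3.14e+7 rod.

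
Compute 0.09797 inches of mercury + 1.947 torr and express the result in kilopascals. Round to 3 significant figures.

0.591 kPa

0.09797 inHg = 0.331764 kPa and 1.947 torr = 0.259579 kPa.
0.331764 + 0.259579 ≈ 0.591 kPa.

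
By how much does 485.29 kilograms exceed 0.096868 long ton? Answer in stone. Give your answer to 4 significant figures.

60.92 st

485.29 kg = 76.4201 st and 0.096868 long ton = 15.4989 st.
76.4201 − 15.4989 ≈ 60.92 st.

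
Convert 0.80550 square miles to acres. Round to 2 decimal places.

515.52 acre

1 mi² = 640.000 acres.
So 0.80550 × 640.000 ≈ 515.52 acre.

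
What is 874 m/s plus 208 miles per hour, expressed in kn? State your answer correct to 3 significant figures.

1880 knots

874 m/s = 1698.92 kn and 208 mph = 180.747 kn.
1698.92 + 180.747 ≈ 1880 kn.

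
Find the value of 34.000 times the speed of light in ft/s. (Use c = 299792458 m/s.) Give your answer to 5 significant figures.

1 speed of light = 9.83571e+8 ft/s.
So 34.000 × 9.83571e+8 ≈ 3.3441e+10 ft/s.

3.3441e+10 feet per second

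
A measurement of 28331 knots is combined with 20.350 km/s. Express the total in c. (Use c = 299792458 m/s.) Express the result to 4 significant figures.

28331 kn = 4.86161 × 10^-5 c and 20.350 km/s = 6.78803 × 10^-5 c.
4.86161 × 10^-5 + 6.78803 × 10^-5 ≈ 0.0001165 c.

0.0001165 c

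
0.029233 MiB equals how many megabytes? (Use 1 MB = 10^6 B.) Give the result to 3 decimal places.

0.031 megabytes

1 MiB = 1.04858 MB.
0.029233 × 1.04858 ≈ 0.031 MB.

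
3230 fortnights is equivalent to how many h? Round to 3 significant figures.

1.09e+6 h

1 fortnight = 336.000 hours.
3230 × 336.000 ≈ 1.09e+6 h.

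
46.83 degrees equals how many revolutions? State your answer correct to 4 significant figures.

1 ° = 0.00277778 revolutions.
Thus 46.83 × 0.00277778 ≈ 0.1301 rev.

0.1301 revolutions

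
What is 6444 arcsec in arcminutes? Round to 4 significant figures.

107.4 arcmin

1 arcsecond = 0.0166667 arcminutes.
Then 6444 × 0.0166667 ≈ 107.4 arcmin.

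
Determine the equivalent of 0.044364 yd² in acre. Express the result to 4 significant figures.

1 square yard = 0.000206612 acre.
0.044364 × 0.000206612 ≈ 9.166e-6 acre.

9.166e-6 acre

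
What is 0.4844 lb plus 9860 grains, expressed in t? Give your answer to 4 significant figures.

0.0008586 metric tons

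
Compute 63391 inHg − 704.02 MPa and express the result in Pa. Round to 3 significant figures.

-4.89e+8 pascals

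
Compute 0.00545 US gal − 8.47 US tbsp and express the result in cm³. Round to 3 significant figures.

-105 cm³

0.00545 US gal = 20.6305 cm³ and 8.47 US tbsp = 125.244 cm³.
20.6305 − 125.244 ≈ -105 cm³.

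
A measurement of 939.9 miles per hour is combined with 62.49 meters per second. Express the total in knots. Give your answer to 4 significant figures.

938.2 kn

939.9 mph = 816.751 kn and 62.49 m/s = 121.471 kn.
816.751 + 121.471 ≈ 938.2 kn.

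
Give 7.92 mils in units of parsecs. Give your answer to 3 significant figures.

1 mil = 8.23158 × 10^-22 pc.
Then 7.92 × 8.23158 × 10^-22 ≈ 6.52 × 10^-21 pc.

6.52 × 10^-21 pc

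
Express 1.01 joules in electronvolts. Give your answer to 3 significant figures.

1 joule = 6.24151 × 10^18 electronvolts.
So 1.01 × 6.24151 × 10^18 ≈ 6.30 × 10^18 eV.

6.30 × 10^18 eV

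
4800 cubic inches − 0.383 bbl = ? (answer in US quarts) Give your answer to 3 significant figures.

18.8 US quarts

4800 in³ = 83.1169 US qt and 0.383 bbl = 64.3440 US qt.
83.1169 − 64.3440 ≈ 18.8 US qt.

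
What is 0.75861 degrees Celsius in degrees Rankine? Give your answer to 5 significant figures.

493.04 °R

°R = (°C + 273.15) × 9/5.
Applying the formula gives 493.04 °R.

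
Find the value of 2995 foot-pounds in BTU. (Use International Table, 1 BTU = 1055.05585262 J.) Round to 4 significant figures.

1 foot-pound = 0.00128507 British thermal units.
So 2995 × 0.00128507 ≈ 3.849 BTU.

3.849 British thermal units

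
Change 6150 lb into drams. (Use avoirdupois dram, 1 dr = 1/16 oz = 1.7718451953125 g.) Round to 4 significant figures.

1.574 × 10^6 dr

1 pound = 256.000 dr.
So 6150 × 256.000 ≈ 1.574 × 10^6 dr.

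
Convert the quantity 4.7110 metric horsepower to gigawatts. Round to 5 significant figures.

1 PS = 7.35499 × 10^-7 gigawatts.
Thus 4.7110 × 7.35499 × 10^-7 ≈ 3.4649 × 10^-6 GW.

3.4649 × 10^-6 GW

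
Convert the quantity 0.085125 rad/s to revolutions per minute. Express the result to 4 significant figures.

0.8129 rpm

1 radian per second = 9.54930 revolutions per minute.
Thus 0.085125 × 9.54930 ≈ 0.8129 rpm.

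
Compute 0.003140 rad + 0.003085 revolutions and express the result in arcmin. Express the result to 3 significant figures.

77.4 arcminutes

0.003140 rad = 10.7945 arcmin and 0.003085 rev = 66.6360 arcmin.
10.7945 + 66.6360 ≈ 77.4 arcmin.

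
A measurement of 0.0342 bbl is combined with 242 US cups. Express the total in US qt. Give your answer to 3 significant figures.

66.2 US quarts

0.0342 bbl = 5.74560 US qt and 242 US cup = 60.5000 US qt.
5.74560 + 60.5000 ≈ 66.2 US qt.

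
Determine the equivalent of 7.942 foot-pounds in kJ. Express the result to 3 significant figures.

0.0108 kJ

1 foot-pound = 0.00135582 kilojoules.
7.942 × 0.00135582 ≈ 0.0108 kJ.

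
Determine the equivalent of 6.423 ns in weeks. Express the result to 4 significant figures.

1.062e-14 wk

1 nanosecond = 1.65344e-15 wk.
6.423 × 1.65344e-15 ≈ 1.062e-14 wk.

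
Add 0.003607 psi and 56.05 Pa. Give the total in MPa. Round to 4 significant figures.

8.092 × 10^-5 MPa

0.003607 psi = 2.48694 × 10^-5 MPa and 56.05 Pa = 5.60500 × 10^-5 MPa.
2.48694 × 10^-5 + 5.60500 × 10^-5 ≈ 8.092 × 10^-5 MPa.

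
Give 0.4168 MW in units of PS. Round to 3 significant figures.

567 metric horsepower

1 MW = 1359.62 metric horsepower.
Thus 0.4168 × 1359.62 ≈ 567 PS.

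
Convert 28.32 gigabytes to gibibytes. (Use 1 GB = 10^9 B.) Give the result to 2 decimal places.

26.38 GiB

1 gigabyte = 0.931323 GiB.
Thus 28.32 × 0.931323 ≈ 26.38 GiB.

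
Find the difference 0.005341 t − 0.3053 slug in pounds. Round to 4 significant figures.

0.005341 t = 11.7749 lb and 0.3053 slug = 9.82274 lb.
11.7749 − 9.82274 ≈ 1.952 lb.

1.952 pounds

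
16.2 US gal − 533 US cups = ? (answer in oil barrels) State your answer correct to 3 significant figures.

-0.407 bbl

16.2 US gal = 0.385714 bbl and 533 US cup = 0.793155 bbl.
0.385714 − 0.793155 ≈ -0.407 bbl.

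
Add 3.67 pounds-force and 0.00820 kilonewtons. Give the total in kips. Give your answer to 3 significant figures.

3.67 lbf = 0.00367000 kip and 0.00820 kN = 0.00184343 kip.
0.00367000 + 0.00184343 ≈ 0.00551 kip.

0.00551 kips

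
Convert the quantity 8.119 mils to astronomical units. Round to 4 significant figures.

1 mil = 1.69789e-16 au.
Then 8.119 × 1.69789e-16 ≈ 1.379e-15 au.

1.379e-15 astronomical units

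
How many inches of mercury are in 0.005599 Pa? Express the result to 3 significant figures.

1 pascal = 0.000295300 inHg.
Thus 0.005599 × 0.000295300 ≈ 1.65e-6 inHg.

1.65e-6 inHg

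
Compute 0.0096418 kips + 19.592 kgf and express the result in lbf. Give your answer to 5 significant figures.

0.0096418 kip = 9.64180 lbf and 19.592 kgf = 43.1930 lbf.
9.64180 + 43.1930 ≈ 52.835 lbf.

52.835 pounds-force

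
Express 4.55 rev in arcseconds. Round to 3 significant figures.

1 revolution = 1.29600e+6 arcseconds.
So 4.55 × 1.29600e+6 ≈ 5.90e+6 arcsec.

5.90e+6 arcsec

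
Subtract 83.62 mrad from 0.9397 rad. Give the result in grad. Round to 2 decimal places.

0.9397 rad = 59.8232 grad and 83.62 mrad = 5.32341 grad.
59.8232 − 5.32341 ≈ 54.50 grad.

54.50 gradians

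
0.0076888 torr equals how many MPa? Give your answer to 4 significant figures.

1.025e-6 megapascals

1 torr = 0.000133322 MPa.
So 0.0076888 × 0.000133322 ≈ 1.025e-6 MPa.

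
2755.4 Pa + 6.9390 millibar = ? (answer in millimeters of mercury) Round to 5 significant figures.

25.872 millimeters of mercury

2755.4 Pa = 20.6672 mmHg and 6.9390 mbar = 5.20468 mmHg.
20.6672 + 5.20468 ≈ 25.872 mmHg.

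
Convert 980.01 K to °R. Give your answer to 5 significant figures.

°R = K × 9/5.
Applying the formula gives 1764.0 °R.

1764.0 degrees Rankine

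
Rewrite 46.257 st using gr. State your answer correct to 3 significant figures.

4.53 × 10^6 grains

1 st = 98000.0 gr.
So 46.257 × 98000.0 ≈ 4.53 × 10^6 gr.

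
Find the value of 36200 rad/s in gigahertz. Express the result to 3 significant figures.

5.76e-6 gigahertz

1 radian per second = 1.59155e-10 gigahertz.
36200 × 1.59155e-10 ≈ 5.76e-6 GHz.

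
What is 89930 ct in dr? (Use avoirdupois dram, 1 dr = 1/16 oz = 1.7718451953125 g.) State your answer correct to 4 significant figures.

1 ct = 0.112877 drams.
Thus 89930 × 0.112877 ≈ 10150 dr.

10150 dr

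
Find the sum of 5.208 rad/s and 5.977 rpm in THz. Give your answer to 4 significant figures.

5.208 rad/s = 8.28879 × 10^-13 THz and 5.977 rpm = 9.96167 × 10^-14 THz.
8.28879 × 10^-13 + 9.96167 × 10^-14 ≈ 9.285 × 10^-13 THz.

9.285 × 10^-13 THz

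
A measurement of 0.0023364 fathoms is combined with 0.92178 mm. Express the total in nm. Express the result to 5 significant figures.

5.1946e+6 nm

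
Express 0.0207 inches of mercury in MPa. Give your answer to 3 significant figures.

1 inHg = 0.00338639 MPa.
0.0207 × 0.00338639 ≈ 7.01e-5 MPa.

7.01e-5 MPa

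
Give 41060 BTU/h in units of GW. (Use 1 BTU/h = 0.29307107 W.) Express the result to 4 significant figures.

1 BTU/h = 2.93071e-10 GW.
Thus 41060 × 2.93071e-10 ≈ 1.203e-5 GW.

1.203e-5 gigawatts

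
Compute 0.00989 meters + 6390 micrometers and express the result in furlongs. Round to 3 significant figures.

0.00989 m = 4.91629 × 10^-5 furlong and 6390 μm = 3.17645 × 10^-5 furlong.
4.91629 × 10^-5 + 3.17645 × 10^-5 ≈ 8.09 × 10^-5 furlong.

8.09 × 10^-5 furlongs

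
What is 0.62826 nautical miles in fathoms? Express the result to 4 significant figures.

1 nmi = 1012.69 fathom.
0.62826 × 1012.69 ≈ 636.2 fathom.

636.2 fathoms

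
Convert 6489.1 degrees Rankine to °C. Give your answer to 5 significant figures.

°R = (°C + 273.15) × 9/5.
Applying the formula gives 3331.9 °C.

3331.9 degrees Celsius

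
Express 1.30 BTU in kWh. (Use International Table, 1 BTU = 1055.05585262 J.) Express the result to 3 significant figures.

1 British thermal unit = 0.000293071 kilowatt-hours.
Then 1.30 × 0.000293071 ≈ 0.000381 kWh.

0.000381 kWh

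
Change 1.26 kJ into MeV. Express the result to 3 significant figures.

7.86 × 10^15 MeV

1 kilojoule = 6.24151 × 10^15 MeV.
Then 1.26 × 6.24151 × 10^15 ≈ 7.86 × 10^15 MeV.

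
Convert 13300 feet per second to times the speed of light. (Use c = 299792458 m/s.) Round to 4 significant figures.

1.352e-5 c

1 ft/s = 1.01670e-9 c.
13300 × 1.01670e-9 ≈ 1.352e-5 c.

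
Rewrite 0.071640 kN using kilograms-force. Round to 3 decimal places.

7.305 kgf

1 kilonewton = 101.972 kilograms-force.
Thus 0.071640 × 101.972 ≈ 7.305 kgf.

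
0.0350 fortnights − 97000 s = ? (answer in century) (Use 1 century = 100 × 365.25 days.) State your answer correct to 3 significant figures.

-1.73 × 10^-5 centuries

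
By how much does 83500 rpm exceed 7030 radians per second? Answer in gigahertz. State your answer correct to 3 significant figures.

2.73e-7 GHz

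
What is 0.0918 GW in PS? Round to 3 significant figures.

1 GW = 1.35962 × 10^6 PS.
So 0.0918 × 1.35962 × 10^6 ≈ 125000 PS.

125000 metric horsepower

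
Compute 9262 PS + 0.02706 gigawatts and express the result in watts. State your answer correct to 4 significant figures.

3.387 × 10^7 W

9262 PS = 6.81219 × 10^6 W and 0.02706 GW = 2.70600 × 10^7 W.
6.81219 × 10^6 + 2.70600 × 10^7 ≈ 3.387 × 10^7 W.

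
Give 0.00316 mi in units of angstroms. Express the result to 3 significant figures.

5.09 × 10^10 Å

1 mi = 1.60934 × 10^13 Å.
So 0.00316 × 1.60934 × 10^13 ≈ 5.09 × 10^10 Å.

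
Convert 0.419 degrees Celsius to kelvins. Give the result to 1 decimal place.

273.6 kelvins

K = °C + 273.15.
Applying the formula gives 273.6 K.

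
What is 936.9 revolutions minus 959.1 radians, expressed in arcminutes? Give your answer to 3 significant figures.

1.69e+7 arcminutes

936.9 rev = 2.02370e+7 arcmin and 959.1 rad = 3.29714e+6 arcmin.
2.02370e+7 − 3.29714e+6 ≈ 1.69e+7 arcmin.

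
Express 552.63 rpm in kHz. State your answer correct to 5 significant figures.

0.0092105 kilohertz

1 rpm = 1.66667e-5 kHz.
So 552.63 × 1.66667e-5 ≈ 0.0092105 kHz.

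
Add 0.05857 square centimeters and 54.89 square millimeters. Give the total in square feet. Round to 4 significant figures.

0.05857 cm² = 6.30442 × 10^-5 ft² and 54.89 mm² = 0.000590831 ft².
6.30442 × 10^-5 + 0.000590831 ≈ 0.0006539 ft².

0.0006539 square feet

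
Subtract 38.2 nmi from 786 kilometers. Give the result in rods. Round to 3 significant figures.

786 km = 156287 rod and 38.2 nmi = 14067.1 rod.
156287 − 14067.1 ≈ 142000 rod.

142000 rod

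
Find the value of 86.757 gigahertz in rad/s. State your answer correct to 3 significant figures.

1 gigahertz = 6.28319 × 10^9 radians per second.
Then 86.757 × 6.28319 × 10^9 ≈ 5.45 × 10^11 rad/s.

5.45 × 10^11 radians per second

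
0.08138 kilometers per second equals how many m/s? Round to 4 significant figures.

1 kilometer per second = 1000.00 m/s.
So 0.08138 × 1000.00 ≈ 81.38 m/s.

81.38 m/s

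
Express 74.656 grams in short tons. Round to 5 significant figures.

8.2294 × 10^-5 short ton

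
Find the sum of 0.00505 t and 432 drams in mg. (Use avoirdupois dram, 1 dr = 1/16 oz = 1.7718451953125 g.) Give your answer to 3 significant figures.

0.00505 t = 5.05000e+6 mg and 432 dr = 765437 mg.
5.05000e+6 + 765437 ≈ 5.82e+6 mg.

5.82e+6 mg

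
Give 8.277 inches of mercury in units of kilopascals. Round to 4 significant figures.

1 inHg = 3.38639 kilopascals.
So 8.277 × 3.38639 ≈ 28.03 kPa.

28.03 kPa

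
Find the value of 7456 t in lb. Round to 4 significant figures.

1.644 × 10^7 lb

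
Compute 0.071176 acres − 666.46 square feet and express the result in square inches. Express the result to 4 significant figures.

350500 square inches

0.071176 acre = 446461 in² and 666.46 ft² = 95970.2 in².
446461 − 95970.2 ≈ 350500 in².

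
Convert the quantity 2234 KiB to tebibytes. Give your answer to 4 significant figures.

2.081e-6 TiB

1 kibibyte = 9.31323e-10 TiB.
2234 × 9.31323e-10 ≈ 2.081e-6 TiB.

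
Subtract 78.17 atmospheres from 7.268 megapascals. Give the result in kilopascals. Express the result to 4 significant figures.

-652.6 kPa

7.268 MPa = 7268.00 kPa and 78.17 atm = 7920.58 kPa.
7268.00 − 7920.58 ≈ -652.6 kPa.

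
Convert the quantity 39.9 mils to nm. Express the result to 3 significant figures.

1.01e+6 nm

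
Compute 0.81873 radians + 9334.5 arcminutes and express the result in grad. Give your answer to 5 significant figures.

0.81873 rad = 52.1220 grad and 9334.5 arcmin = 172.861 grad.
52.1220 + 172.861 ≈ 224.98 grad.

224.98 grad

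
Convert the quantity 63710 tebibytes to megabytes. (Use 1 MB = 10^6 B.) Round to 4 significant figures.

1 tebibyte = 1.09951 × 10^6 MB.
Then 63710 × 1.09951 × 10^6 ≈ 7.005 × 10^10 MB.

7.005 × 10^10 MB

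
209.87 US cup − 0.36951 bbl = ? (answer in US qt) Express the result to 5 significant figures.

-9.6102 US qt

209.87 US cup = 52.4675 US qt and 0.36951 bbl = 62.0777 US qt.
52.4675 − 62.0777 ≈ -9.6102 US qt.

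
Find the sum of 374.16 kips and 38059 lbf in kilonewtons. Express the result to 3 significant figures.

374.16 kip = 1664.35 kN and 38059 lbf = 169.295 kN.
1664.35 + 169.295 ≈ 1830 kN.

1830 kilonewtons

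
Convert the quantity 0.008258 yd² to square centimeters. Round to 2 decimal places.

69.05 cm²

1 yd² = 8361.27 square centimeters.
Thus 0.008258 × 8361.27 ≈ 69.05 cm².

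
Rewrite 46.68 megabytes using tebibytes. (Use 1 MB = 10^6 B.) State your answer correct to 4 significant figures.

1 MB = 9.09495e-7 tebibytes.
46.68 × 9.09495e-7 ≈ 4.246e-5 TiB.

4.246e-5 TiB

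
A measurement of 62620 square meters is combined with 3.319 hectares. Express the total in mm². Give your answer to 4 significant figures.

9.581e+10 mm²

62620 m² = 6.26200e+10 mm² and 3.319 ha = 3.31900e+10 mm².
6.26200e+10 + 3.31900e+10 ≈ 9.581e+10 mm².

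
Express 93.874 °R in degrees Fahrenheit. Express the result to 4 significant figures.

-365.8 °F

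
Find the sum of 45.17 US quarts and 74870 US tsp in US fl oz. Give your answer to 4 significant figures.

13920 US fluid ounces

45.17 US qt = 1445.44 US fl oz and 74870 US tsp = 12478.3 US fl oz.
1445.44 + 12478.3 ≈ 13920 US fl oz.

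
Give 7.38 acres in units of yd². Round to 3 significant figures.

35700 square yards

1 acre = 4840.00 yd².
So 7.38 × 4840.00 ≈ 35700 yd².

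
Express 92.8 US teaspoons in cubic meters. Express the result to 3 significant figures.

1 US teaspoon = 4.92892 × 10^-6 cubic meters.
So 92.8 × 4.92892 × 10^-6 ≈ 0.000457 m³.

0.000457 cubic meters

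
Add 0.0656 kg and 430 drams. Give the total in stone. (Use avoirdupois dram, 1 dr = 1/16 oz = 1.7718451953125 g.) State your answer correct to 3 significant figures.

0.130 stone

0.0656 kg = 0.0103302 st and 430 dr = 0.119978 st.
0.0103302 + 0.119978 ≈ 0.130 st.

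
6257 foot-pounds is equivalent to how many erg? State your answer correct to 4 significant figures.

1 ft·lbf = 1.35582e+7 ergs.
Thus 6257 × 1.35582e+7 ≈ 8.483e+10 erg.

8.483e+10 erg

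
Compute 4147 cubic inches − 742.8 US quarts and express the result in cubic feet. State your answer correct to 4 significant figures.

-22.42 cubic feet

4147 in³ = 2.39988 ft³ and 742.8 US qt = 24.8245 ft³.
2.39988 − 24.8245 ≈ -22.42 ft³.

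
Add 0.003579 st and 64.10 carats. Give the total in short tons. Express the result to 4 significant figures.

0.003579 st = 2.50530 × 10^-5 short ton and 64.10 ct = 1.41316 × 10^-5 short ton.
2.50530 × 10^-5 + 1.41316 × 10^-5 ≈ 3.918 × 10^-5 short ton.

3.918 × 10^-5 short tons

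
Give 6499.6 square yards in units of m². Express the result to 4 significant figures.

5434 m²

1 yd² = 0.836127 m².
So 6499.6 × 0.836127 ≈ 5434 m².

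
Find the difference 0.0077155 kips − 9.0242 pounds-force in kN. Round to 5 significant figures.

-0.0058214 kilonewtons

0.0077155 kip = 0.03432025 kN and 9.0242 lbf = 0.04014164 kN.
0.03432025 − 0.04014164 ≈ -0.0058214 kN.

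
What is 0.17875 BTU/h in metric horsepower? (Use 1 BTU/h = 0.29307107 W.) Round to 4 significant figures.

1 BTU per hour = 0.000398466 PS.
So 0.17875 × 0.000398466 ≈ 7.123 × 10^-5 PS.

7.123 × 10^-5 PS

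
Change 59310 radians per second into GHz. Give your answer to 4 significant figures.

1 rad/s = 1.59155e-10 GHz.
Thus 59310 × 1.59155e-10 ≈ 9.439e-6 GHz.

9.439e-6 GHz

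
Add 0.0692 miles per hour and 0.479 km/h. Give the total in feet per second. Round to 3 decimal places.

0.538 ft/s

0.0692 mph = 0.101493 ft/s and 0.479 km/h = 0.436534 ft/s.
0.101493 + 0.436534 ≈ 0.538 ft/s.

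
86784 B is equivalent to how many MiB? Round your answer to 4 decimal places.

1 byte = 9.53674e-7 MiB.
Then 86784 × 9.53674e-7 ≈ 0.0828 MiB.

0.0828 mebibytes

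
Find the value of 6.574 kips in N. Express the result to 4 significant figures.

1 kip = 4448.22 N.
6.574 × 4448.22 ≈ 29240 N.

29240 newtons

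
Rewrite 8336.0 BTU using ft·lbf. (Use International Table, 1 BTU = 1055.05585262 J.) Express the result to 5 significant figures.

1 British thermal unit = 778.169 foot-pounds.
Then 8336.0 × 778.169 ≈ 6.4868 × 10^6 ft·lbf.

6.4868 × 10^6 ft·lbf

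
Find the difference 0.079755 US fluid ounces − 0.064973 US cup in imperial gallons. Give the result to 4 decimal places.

-0.0029 imp gal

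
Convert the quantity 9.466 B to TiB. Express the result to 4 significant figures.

8.609e-12 tebibytes

1 B = 9.09495e-13 TiB.
Thus 9.466 × 9.09495e-13 ≈ 8.609e-12 TiB.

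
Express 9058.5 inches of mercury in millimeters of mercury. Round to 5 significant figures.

1 inch of mercury = 25.4000 mmHg.
Thus 9058.5 × 25.4000 ≈ 230090 mmHg.

230090 mmHg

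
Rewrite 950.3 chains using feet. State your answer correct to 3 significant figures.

62700 ft

1 chain = 66.0000 feet.
Thus 950.3 × 66.0000 ≈ 62700 ft.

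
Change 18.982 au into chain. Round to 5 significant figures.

1 astronomical unit = 7.43646e+9 chain.
Then 18.982 × 7.43646e+9 ≈ 1.4116e+11 chain.

1.4116e+11 chain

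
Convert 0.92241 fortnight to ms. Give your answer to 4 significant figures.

1.116e+9 ms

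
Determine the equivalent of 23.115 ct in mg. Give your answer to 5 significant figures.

4623.0 milligrams

1 carat = 200.000 milligrams.
Thus 23.115 × 200.000 ≈ 4623.0 mg.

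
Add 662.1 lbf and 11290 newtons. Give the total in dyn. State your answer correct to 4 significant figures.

662.1 lbf = 2.94517 × 10^8 dyn and 11290 N = 1.12900 × 10^9 dyn.
2.94517 × 10^8 + 1.12900 × 10^9 ≈ 1.424 × 10^9 dyn.

1.424 × 10^9 dyn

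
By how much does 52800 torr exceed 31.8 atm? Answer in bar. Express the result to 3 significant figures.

52800 torr = 70.39421 bar and 31.8 atm = 32.22135 bar.
70.39421 − 32.22135 ≈ 38.2 bar.

38.2 bar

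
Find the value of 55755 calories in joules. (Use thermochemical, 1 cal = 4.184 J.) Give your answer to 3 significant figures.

1 cal = 4.18400 J.
55755 × 4.18400 ≈ 233000 J.

233000 joules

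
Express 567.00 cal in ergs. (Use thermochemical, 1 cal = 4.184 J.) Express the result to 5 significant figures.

2.3723e+10 ergs

1 calorie = 4.18400e+7 erg.
So 567.00 × 4.18400e+7 ≈ 2.3723e+10 erg.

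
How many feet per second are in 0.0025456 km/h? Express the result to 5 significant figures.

0.0023199 feet per second

1 km/h = 0.911344 ft/s.
Thus 0.0025456 × 0.911344 ≈ 0.0023199 ft/s.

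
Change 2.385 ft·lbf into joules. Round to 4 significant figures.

1 foot-pound = 1.35582 joules.
So 2.385 × 1.35582 ≈ 3.234 J.

3.234 joules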